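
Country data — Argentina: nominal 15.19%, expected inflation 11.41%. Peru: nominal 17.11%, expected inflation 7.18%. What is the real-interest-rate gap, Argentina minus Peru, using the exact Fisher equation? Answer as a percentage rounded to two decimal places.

-5.87%

Argentina: (1 + 0.1519)/(1 + 0.1141) − 1 = 3.3929%
Peru: (1 + 0.1711)/(1 + 0.0718) − 1 = 9.2648%
Differential = 3.3929% − 9.2648% = -5.8719% → -5.87%.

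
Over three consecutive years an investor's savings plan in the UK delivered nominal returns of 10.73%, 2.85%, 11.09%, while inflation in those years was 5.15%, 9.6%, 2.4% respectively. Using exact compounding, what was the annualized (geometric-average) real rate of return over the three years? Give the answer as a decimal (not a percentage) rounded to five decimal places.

0.02347

Nominal growth factor = 1.1073 × 1.0285 × 1.1109 = 1.26515741
Price-level growth factor = 1.0515 × 1.0960 × 1.0240 = 1.18010266
Real growth factor = 1.26515741 / 1.18010266 = 1.07207403
Annualized real rate = 1.07207403^(1/3) − 1 = 2.3470% → 0.02347.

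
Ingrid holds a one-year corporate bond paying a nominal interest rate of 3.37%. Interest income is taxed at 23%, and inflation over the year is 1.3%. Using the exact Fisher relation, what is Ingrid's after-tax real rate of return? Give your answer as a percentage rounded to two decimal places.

1.28%

After-tax nominal return = 3.37% × (1 − 0.23) = 2.5949%.
1 + r = 1.025949 / 1.01300 = 1.012783
After-tax real rate = 1.012783 − 1 → 1.28%.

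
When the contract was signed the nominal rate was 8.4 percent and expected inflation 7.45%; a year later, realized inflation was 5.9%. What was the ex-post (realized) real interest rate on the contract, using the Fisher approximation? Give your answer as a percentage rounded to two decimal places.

Ex-post: 8.4% − 5.9% = 2.500%
So the realized real rate is 2.50%.

2.50%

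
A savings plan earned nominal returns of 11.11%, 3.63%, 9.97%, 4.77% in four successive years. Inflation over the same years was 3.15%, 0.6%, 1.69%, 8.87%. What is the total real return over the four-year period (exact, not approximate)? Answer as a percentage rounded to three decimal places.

15.477%

Nominal growth factor = 1.1111 × 1.0363 × 1.0997 × 1.0477 = 1.326630
Price-level growth factor = 1.0315 × 1.0060 × 1.0169 × 1.0887 = 1.148824
Real growth factor = 1.326630 / 1.148824 = 1.154772
Total real return = 1.154772 − 1 → 15.477%.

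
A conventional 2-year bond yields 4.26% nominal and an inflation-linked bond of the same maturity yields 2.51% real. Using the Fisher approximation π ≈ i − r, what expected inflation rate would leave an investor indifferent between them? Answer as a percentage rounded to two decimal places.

π ≈ i − r = 4.26% − 2.51% → 1.75%.

1.75%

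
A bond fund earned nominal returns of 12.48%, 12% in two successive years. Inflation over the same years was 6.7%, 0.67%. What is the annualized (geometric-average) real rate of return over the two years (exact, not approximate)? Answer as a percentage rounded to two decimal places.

8.30%

Nominal growth factor = 1.1248 × 1.1200 = 1.25977600
Price-level growth factor = 1.0670 × 1.0067 = 1.07414890
Real growth factor = 1.25977600 / 1.07414890 = 1.17281319
Annualized real rate = 1.17281319^(1/2) − 1 = 8.2965% → 8.30%.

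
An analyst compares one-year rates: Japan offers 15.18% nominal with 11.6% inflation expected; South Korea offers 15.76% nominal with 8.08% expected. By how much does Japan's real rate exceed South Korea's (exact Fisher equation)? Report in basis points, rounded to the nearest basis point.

Japan: (1 + 0.1518)/(1 + 0.1160) − 1 = 3.2079%
South Korea: (1 + 0.1576)/(1 + 0.0808) − 1 = 7.1058%
Differential = 3.2079% − 7.1058% = -3.8980% → -390 basis points.

-390 basis points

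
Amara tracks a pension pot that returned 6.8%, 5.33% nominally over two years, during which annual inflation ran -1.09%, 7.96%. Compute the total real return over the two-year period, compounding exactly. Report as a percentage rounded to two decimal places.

Compound the nominal returns: 1.0680 × 1.0533 = 1.124924.
Compound inflation: 0.9891 × 1.0796 = 1.067832.
Deflate: 1.124924 / 1.067832 = 1.053465.
Total real return = 1.053465 − 1 → 5.35%.

5.35%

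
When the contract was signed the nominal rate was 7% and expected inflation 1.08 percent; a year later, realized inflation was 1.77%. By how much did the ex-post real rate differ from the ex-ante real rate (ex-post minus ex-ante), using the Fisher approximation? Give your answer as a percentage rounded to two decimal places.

-0.69%

Ex-ante: 7% − 1.08% = 5.920%
Ex-post: 7% − 1.77% = 5.230%
Difference (ex-post − ex-ante) = -0.6900% → -0.69%.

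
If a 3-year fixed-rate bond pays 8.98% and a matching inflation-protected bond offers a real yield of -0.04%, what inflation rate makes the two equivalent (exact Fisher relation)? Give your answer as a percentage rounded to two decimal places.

9.02%

(1 + π) = (1 + i)/(1 + r) = 1.08980 / 0.99960 = 1.090236
Break-even inflation = 1.090236 − 1 → 9.02%.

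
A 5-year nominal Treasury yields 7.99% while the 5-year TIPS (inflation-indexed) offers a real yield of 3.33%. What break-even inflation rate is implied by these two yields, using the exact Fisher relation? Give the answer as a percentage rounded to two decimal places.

4.51%

(1 + π) = (1 + i)/(1 + r) = 1.07990 / 1.03330 = 1.045098
Break-even inflation = 1.045098 − 1 → 4.51%.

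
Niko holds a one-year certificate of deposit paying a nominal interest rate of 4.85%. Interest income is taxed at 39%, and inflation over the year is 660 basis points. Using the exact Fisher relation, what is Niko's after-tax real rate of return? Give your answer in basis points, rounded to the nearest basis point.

After-tax nominal return = 4.85% × (1 − 0.39) = 2.9585%.
1 + r = 1.029585 / 1.06600 = 0.965840
After-tax real rate = 0.965840 − 1 → -342 basis points.

-342 basis points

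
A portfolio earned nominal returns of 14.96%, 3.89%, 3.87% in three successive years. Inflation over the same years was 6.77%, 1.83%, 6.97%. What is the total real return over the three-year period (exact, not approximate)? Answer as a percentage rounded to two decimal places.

6.67%

Compound the nominal returns: 1.1496 × 1.0389 × 1.0387 = 1.240540.
Compound inflation: 1.0677 × 1.0183 × 1.0697 = 1.163019.
Deflate: 1.240540 / 1.163019 = 1.066654.
Total real return = 1.066654 − 1 → 6.67%.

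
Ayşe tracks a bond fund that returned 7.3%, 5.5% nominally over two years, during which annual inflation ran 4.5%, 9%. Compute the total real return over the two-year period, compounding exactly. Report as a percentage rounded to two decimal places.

-0.62%

Nominal growth factor = 1.0730 × 1.0550 = 1.132015
Price-level growth factor = 1.0450 × 1.0900 = 1.139050
Real growth factor = 1.132015 / 1.139050 = 0.993824
Total real return = 0.993824 − 1 → -0.62%.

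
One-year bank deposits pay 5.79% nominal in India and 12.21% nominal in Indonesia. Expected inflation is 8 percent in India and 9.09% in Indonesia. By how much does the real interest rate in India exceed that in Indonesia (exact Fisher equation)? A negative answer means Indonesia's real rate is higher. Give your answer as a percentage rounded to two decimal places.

India: (1 + 0.0579)/(1 + 0.0800) − 1 = -2.0463%
Indonesia: (1 + 0.1221)/(1 + 0.0909) − 1 = 2.8600%
Differential = -2.0463% − 2.8600% = -4.9063% → -4.91%.

-4.91%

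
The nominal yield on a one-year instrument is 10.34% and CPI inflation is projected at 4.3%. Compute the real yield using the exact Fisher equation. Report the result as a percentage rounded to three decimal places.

5.791%

By the Fisher equation, 1 + r = (1 + i)/(1 + π).
1 + r = 1.10340 / 1.04300 = 1.057910
r = 1.057910 − 1 = 5.7910%, i.e. 5.791%.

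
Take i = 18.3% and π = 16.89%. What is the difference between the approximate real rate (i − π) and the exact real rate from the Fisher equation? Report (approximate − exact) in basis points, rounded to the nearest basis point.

Approximate: r ≈ 18.300% − 16.890% = 1.4100%
Exact: (1 + 0.1830)/(1 + 0.1689) − 1 = 1.2063%
Error = 1.4100% − 1.2063% = 0.2037% → 20 basis points.

20 basis points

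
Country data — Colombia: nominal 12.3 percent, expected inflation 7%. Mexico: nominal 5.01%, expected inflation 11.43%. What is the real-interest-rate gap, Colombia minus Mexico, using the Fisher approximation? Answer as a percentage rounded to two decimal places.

11.72%

Colombia: 12.3% − 7% = 5.300%
Mexico: 5.01% − 11.43% = -6.420%
Differential = 11.720% → 11.72%.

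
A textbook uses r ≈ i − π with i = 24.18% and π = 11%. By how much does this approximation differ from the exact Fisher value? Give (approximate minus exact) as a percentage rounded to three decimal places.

1.306%

Approximate: r ≈ 24.180% − 11.000% = 13.1800%
Exact: (1 + 0.2418)/(1 + 0.1100) − 1 = 11.8739%
Error = 13.1800% − 11.8739% = 1.3061% → 1.306%.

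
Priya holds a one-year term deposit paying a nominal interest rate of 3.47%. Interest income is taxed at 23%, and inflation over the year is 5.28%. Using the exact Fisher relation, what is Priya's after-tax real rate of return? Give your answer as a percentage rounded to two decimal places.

-2.48%

After-tax nominal return = 3.47% × (1 − 0.23) = 2.6719%.
1 + r = 1.026719 / 1.05280 = 0.975227
After-tax real rate = 0.975227 − 1 → -2.48%.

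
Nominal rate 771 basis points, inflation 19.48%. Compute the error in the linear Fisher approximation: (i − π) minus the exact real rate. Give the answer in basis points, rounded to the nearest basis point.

-192 basis points

Approximate: r ≈ 7.710% − 19.480% = -11.7700%
Exact: (1 + 0.0771)/(1 + 0.1948) − 1 = -9.8510%
Error = -11.7700% − (-9.8510%) = -1.9190% → -192 basis points.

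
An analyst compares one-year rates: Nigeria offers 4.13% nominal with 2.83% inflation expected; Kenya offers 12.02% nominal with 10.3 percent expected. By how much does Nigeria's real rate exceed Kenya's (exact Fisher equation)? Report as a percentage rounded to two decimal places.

-0.30%

Nigeria: (1 + 0.0413)/(1 + 0.0283) − 1 = 1.2642%
Kenya: (1 + 0.1202)/(1 + 0.1030) − 1 = 1.5594%
Differential = 1.2642% − 1.5594% = -0.2952% → -0.30%.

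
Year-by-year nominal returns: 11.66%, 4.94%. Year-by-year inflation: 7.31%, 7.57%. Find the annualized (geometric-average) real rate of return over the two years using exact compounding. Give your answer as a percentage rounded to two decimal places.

Compound the nominal returns: 1.1166 × 1.0494 = 1.17176004.
Compound inflation: 1.0731 × 1.0757 = 1.15433367.
Deflate: 1.17176004 / 1.15433367 = 1.01509648.
Annualized real rate = 1.01509648^(1/2) − 1 = 0.7520% → 0.75%.

0.75%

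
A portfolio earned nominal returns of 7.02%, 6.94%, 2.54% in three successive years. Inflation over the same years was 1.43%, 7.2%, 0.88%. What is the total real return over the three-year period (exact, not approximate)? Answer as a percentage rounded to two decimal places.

6.99%

Compound the nominal returns: 1.0702 × 1.0694 × 1.0254 = 1.173541.
Compound inflation: 1.0143 × 1.0720 × 1.0088 = 1.096898.
Deflate: 1.173541 / 1.096898 = 1.069873.
Total real return = 1.069873 − 1 → 6.99%.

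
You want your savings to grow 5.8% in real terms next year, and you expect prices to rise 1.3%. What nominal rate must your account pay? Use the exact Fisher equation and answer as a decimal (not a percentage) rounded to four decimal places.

(1 + i) = (1 + r)(1 + π) = 1.05800 × 1.01300 = 1.071754
i = 1.071754 − 1, so the required nominal rate is 0.0718.

0.0718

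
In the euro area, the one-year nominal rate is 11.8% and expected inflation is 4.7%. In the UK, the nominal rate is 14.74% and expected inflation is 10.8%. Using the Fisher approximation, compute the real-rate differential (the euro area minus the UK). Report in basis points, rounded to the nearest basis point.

The euro area: 11.8% − 4.7% = 7.100%
The UK: 14.74% − 10.8% = 3.940%
Differential = 3.160% → 316 basis points.

316 basis points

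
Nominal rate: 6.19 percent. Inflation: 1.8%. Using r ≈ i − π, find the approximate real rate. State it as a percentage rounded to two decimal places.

4.39%

r ≈ i − π = 6.19% − 1.8% = 4.39%.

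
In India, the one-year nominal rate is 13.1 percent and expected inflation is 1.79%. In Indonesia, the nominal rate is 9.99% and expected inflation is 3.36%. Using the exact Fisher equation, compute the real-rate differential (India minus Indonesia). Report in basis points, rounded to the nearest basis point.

India: (1 + 0.1310)/(1 + 0.0179) − 1 = 11.1111%
Indonesia: (1 + 0.0999)/(1 + 0.0336) − 1 = 6.4145%
Differential = 11.1111% − 6.4145% = 4.6966% → 470 basis points.

470 basis points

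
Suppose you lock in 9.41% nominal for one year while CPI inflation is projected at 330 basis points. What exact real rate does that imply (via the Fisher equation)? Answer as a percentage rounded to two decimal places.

5.91%

By the Fisher equation, 1 + r = (1 + i)/(1 + π).
1 + r = 1.09410 / 1.03300 = 1.059148
r = 1.059148 − 1 = 5.9148%, i.e. 5.91%.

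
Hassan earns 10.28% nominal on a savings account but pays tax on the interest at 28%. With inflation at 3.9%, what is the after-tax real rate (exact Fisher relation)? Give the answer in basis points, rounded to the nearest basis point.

After-tax nominal return = 10.28% × (1 − 0.28) = 7.4016%.
1 + r = 1.074016 / 1.03900 = 1.033702
After-tax real rate = 1.033702 − 1 → 337 basis points.

337 basis points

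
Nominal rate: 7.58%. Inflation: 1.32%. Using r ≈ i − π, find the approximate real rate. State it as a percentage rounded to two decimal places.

6.26%

r ≈ i − π = 7.58% − 1.32% = 6.26%.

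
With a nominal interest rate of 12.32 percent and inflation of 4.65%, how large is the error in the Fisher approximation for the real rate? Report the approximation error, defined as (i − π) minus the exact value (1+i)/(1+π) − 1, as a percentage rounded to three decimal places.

0.341%

Approximate: r ≈ 12.320% − 4.650% = 7.6700%
Exact: (1 + 0.1232)/(1 + 0.0465) − 1 = 7.3292%
Error = 7.6700% − 7.3292% = 0.3408% → 0.341%.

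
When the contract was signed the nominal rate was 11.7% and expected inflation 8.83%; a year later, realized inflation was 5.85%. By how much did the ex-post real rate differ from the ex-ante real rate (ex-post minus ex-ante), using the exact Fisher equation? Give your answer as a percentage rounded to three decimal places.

Ex-ante: (1 + 0.1170)/(1 + 0.0883) − 1 = 2.63714%
Ex-post: (1 + 0.1170)/(1 + 0.0585) − 1 = 5.52669%
Difference (ex-post − ex-ante) = 2.88955% → 2.890%.

2.890%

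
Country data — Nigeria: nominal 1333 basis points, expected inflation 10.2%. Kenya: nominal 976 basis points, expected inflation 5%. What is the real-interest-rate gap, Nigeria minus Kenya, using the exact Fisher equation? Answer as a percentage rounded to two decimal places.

-1.69%

Nigeria: (1 + 0.1333)/(1 + 0.1020) − 1 = 2.8403%
Kenya: (1 + 0.0976)/(1 + 0.0500) − 1 = 4.5333%
Differential = 2.8403% − 4.5333% = -1.6930% → -1.69%.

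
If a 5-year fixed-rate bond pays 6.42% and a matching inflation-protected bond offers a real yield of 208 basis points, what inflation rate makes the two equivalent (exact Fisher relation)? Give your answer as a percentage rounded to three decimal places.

4.252%

(1 + π) = (1 + i)/(1 + r) = 1.06420 / 1.02080 = 1.042516
Break-even inflation = 1.042516 − 1 → 4.252%.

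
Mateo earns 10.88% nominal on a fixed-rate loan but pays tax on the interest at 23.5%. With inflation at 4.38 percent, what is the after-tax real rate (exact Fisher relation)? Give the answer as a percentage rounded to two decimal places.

3.78%

After-tax nominal return = 10.88% × (1 − 0.235) = 8.3232%.
1 + r = 1.083232 / 1.04380 = 1.037777
After-tax real rate = 1.037777 − 1 → 3.78%.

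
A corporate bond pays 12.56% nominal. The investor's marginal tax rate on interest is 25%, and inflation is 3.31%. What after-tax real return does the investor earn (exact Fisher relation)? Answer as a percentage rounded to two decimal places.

After-tax nominal return = 12.56% × (1 − 0.25) = 9.4200%.
1 + r = 1.09420 / 1.03310 = 1.059142
After-tax real rate = 1.059142 − 1 → 5.91%.

5.91%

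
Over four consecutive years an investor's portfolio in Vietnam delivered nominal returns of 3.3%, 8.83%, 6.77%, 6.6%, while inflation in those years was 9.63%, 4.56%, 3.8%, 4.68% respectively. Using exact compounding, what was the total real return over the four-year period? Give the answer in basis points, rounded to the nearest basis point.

273 basis points

Nominal growth factor = 1.0330 × 1.0883 × 1.0677 × 1.0660 = 1.279545
Price-level growth factor = 1.0963 × 1.0456 × 1.0380 × 1.0468 = 1.245535
Real growth factor = 1.279545 / 1.245535 = 1.027305
Total real return = 1.027305 − 1 → 273 basis points.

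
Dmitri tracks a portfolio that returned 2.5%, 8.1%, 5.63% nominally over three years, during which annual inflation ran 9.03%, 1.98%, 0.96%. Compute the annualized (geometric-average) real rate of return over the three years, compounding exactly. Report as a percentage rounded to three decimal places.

Compound the nominal returns: 1.0250 × 1.0810 × 1.0563 = 1.17040681.
Compound inflation: 1.0903 × 1.0198 × 1.0096 = 1.12256206.
Deflate: 1.17040681 / 1.12256206 = 1.04262102.
Annualized real rate = 1.04262102^(1/3) − 1 = 1.4010% → 1.401%.

1.401%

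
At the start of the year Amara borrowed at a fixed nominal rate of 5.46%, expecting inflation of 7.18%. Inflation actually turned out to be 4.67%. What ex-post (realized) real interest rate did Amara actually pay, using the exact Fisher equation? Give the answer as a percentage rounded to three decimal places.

Ex-post: (1 + 0.0546)/(1 + 0.0467) − 1 = 0.7548%
So the realized real rate is 0.755%.

0.755%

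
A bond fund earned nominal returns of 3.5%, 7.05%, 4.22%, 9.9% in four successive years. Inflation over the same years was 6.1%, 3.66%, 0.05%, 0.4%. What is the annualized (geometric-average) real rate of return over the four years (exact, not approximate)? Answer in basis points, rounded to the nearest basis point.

Compound the nominal returns: 1.0350 × 1.0705 × 1.0422 × 1.0990 = 1.26904138.
Compound inflation: 1.0610 × 1.0366 × 1.0005 × 1.0040 = 1.10478405.
Deflate: 1.26904138 / 1.10478405 = 1.14867823.
Annualized real rate = 1.14867823^(1/4) − 1 = 3.5260% → 353 basis points.

353 basis points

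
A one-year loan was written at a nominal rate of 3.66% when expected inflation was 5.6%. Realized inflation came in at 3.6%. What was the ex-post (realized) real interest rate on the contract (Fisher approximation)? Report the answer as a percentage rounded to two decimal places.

0.06%

Ex-post: 3.66% − 3.6% = 0.060%
So the realized real rate is 0.06%.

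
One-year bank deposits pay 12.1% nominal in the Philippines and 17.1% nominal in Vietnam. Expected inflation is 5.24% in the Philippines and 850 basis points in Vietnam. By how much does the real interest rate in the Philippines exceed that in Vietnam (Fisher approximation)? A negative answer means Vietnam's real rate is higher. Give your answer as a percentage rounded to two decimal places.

-1.74%

The Philippines: 12.1% − 5.24% = 6.860%
Vietnam: 17.1% − 8.5% = 8.600%
Differential = -1.740% → -1.74%.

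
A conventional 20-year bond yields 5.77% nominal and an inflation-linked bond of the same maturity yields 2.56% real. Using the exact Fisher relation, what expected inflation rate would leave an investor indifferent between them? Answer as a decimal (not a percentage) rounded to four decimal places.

(1 + π) = (1 + i)/(1 + r) = 1.05770 / 1.02560 = 1.031299
Break-even inflation = 1.031299 − 1 → 0.0313.

0.0313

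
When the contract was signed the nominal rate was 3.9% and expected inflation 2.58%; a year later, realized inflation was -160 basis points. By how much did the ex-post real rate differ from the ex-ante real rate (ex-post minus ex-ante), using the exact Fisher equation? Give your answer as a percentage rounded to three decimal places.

4.303%

Ex-ante: (1 + 0.0390)/(1 + 0.0258) − 1 = 1.2868%
Ex-post: (1 + 0.0390)/(1 − 0.0160) − 1 = 5.5894%
Difference (ex-post − ex-ante) = 4.3026% → 4.303%.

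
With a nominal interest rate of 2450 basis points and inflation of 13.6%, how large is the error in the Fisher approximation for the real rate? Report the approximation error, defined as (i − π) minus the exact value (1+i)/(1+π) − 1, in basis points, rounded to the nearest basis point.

130 basis points

Approximate: r ≈ 24.500% − 13.600% = 10.9000%
Exact: (1 + 0.2450)/(1 + 0.1360) − 1 = 9.5951%
Error = 10.9000% − 9.5951% = 1.3049% → 130 basis points.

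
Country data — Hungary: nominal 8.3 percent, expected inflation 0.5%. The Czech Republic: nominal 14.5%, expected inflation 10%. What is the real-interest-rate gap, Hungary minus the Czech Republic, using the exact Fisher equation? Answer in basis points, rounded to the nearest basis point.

Hungary: (1 + 0.0830)/(1 + 0.0050) − 1 = 7.7612%
The Czech Republic: (1 + 0.1450)/(1 + 0.1000) − 1 = 4.0909%
Differential = 7.7612% − 4.0909% = 3.6703% → 367 basis points.

367 basis points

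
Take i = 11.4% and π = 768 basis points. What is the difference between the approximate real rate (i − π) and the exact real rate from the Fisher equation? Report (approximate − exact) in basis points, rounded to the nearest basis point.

Approximate: r ≈ 11.400% − 7.680% = 3.7200%
Exact: (1 + 0.1140)/(1 + 0.0768) − 1 = 3.4547%
Error = 3.7200% − 3.4547% = 0.2653% → 27 basis points.

27 basis points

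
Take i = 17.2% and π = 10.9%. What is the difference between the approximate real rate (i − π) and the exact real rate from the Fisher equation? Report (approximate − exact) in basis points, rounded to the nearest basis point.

Approximate: r ≈ 17.200% − 10.900% = 6.3000%
Exact: (1 + 0.1720)/(1 + 0.1090) − 1 = 5.6808%
Error = 6.3000% − 5.6808% = 0.6192% → 62 basis points.

62 basis points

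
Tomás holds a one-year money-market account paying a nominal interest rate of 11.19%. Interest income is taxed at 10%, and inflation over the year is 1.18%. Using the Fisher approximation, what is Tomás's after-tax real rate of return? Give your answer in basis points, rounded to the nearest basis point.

889 basis points

After-tax nominal return = 11.19% × (1 − 0.1) = 10.0710%.
r ≈ 10.0710% − 1.18% → 889 basis points.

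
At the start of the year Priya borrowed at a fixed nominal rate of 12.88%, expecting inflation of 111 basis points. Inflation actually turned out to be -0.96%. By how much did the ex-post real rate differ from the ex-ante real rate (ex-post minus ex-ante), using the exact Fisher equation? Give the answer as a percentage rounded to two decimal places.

Ex-ante: (1 + 0.1288)/(1 + 0.0111) − 1 = 11.6408%
Ex-post: (1 + 0.1288)/(1 − 0.0096) − 1 = 13.9742%
Difference (ex-post − ex-ante) = 2.3334% → 2.33%.

2.33%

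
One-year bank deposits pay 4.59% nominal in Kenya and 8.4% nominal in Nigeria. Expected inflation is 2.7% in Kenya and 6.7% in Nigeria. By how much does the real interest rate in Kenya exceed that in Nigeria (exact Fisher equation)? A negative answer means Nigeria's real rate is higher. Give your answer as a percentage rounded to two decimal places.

0.25%

Kenya: (1 + 0.0459)/(1 + 0.0270) − 1 = 1.8403%
Nigeria: (1 + 0.0840)/(1 + 0.0670) − 1 = 1.5933%
Differential = 1.8403% − 1.5933% = 0.2471% → 0.25%.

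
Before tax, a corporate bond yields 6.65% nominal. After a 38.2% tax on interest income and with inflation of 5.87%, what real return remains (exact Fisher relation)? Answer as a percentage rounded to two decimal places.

After-tax nominal return = 6.65% × (1 − 0.382) = 4.1097%.
1 + r = 1.041097 / 1.05870 = 0.983373
After-tax real rate = 0.983373 − 1 → -1.66%.

-1.66%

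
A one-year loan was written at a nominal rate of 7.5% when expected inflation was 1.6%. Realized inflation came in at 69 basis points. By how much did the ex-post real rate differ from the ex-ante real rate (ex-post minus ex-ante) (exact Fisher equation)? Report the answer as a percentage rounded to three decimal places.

0.956%

Ex-ante: (1 + 0.0750)/(1 + 0.0160) − 1 = 5.8071%
Ex-post: (1 + 0.0750)/(1 + 0.0069) − 1 = 6.7633%
Difference (ex-post − ex-ante) = 0.9562% → 0.956%.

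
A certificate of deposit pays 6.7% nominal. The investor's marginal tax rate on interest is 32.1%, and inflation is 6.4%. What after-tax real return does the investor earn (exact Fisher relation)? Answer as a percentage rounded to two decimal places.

After-tax nominal return = 6.7% × (1 − 0.321) = 4.5493%.
1 + r = 1.045493 / 1.06400 = 0.982606
After-tax real rate = 0.982606 − 1 → -1.74%.

-1.74%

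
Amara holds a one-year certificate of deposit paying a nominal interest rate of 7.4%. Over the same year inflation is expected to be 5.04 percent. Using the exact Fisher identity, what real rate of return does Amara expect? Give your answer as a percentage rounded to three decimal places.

1 + r = 1.07400 / 1.05040 = 1.022468
r = 1.022468 − 1 = 2.2468%, i.e. 2.247%.

2.247%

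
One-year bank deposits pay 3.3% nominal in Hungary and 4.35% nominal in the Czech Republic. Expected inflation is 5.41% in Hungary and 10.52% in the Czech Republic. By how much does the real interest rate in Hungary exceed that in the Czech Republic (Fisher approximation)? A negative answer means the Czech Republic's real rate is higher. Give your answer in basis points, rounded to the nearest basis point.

Hungary: 3.3% − 5.41% = -2.110%
The Czech Republic: 4.35% − 10.52% = -6.170%
Differential = 4.060% → 406 basis points.

406 basis points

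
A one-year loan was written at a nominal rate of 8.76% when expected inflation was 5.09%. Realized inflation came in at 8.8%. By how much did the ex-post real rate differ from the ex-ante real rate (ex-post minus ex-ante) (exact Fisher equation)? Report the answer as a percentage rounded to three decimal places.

Ex-ante: (1 + 0.0876)/(1 + 0.0509) − 1 = 3.4922%
Ex-post: (1 + 0.0876)/(1 + 0.0880) − 1 = -0.0368%
Difference (ex-post − ex-ante) = -3.5290% → -3.529%.

-3.529%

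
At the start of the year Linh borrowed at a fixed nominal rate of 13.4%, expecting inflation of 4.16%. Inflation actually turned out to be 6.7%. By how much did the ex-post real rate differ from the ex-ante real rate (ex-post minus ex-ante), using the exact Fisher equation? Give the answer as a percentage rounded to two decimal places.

Ex-ante: (1 + 0.1340)/(1 + 0.0416) − 1 = 8.8710%
Ex-post: (1 + 0.1340)/(1 + 0.0670) − 1 = 6.2793%
Difference (ex-post − ex-ante) = -2.5917% → -2.59%.

-2.59%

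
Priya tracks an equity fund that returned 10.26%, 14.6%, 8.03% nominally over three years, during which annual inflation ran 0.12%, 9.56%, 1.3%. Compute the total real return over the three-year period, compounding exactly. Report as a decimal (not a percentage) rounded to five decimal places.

Nominal growth factor = 1.1026 × 1.1460 × 1.0803 = 1.365045
Price-level growth factor = 1.0012 × 1.0956 × 1.0130 = 1.111175
Real growth factor = 1.365045 / 1.111175 = 1.228470
Total real return = 1.228470 − 1 → 0.22847.

0.22847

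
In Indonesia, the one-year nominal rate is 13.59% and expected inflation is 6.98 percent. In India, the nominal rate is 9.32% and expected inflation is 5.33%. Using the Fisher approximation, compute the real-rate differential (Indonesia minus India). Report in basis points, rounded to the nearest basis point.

Indonesia: 13.59% − 6.98% = 6.610%
India: 9.32% − 5.33% = 3.990%
Differential = 2.620% → 262 basis points.

262 basis points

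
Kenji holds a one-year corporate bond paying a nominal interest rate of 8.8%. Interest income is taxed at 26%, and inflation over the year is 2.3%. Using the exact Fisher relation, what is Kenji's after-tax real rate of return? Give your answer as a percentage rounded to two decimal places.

After-tax nominal return = 8.8% × (1 − 0.26) = 6.5120%.
1 + r = 1.06512 / 1.02300 = 1.041173
After-tax real rate = 1.041173 − 1 → 4.12%.

4.12%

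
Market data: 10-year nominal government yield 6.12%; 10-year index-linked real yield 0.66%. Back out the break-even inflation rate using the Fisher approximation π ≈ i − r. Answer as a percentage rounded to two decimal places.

π ≈ i − r = 6.12% − 0.66% → 5.46%.

5.46%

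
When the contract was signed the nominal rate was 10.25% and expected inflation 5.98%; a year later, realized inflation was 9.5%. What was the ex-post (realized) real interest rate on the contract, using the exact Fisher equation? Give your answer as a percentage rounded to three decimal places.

Ex-post: (1 + 0.1025)/(1 + 0.0950) − 1 = 0.6849%
So the realized real rate is 0.685%.

0.685%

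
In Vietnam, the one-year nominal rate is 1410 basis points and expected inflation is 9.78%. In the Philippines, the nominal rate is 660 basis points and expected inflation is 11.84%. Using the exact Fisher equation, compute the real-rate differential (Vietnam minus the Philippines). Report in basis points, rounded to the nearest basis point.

Vietnam: (1 + 0.1410)/(1 + 0.0978) − 1 = 3.9351%
The Philippines: (1 + 0.0660)/(1 + 0.1184) − 1 = -4.6853%
Differential = 3.9351% − (-4.6853%) = 8.6204% → 862 basis points.

862 basis points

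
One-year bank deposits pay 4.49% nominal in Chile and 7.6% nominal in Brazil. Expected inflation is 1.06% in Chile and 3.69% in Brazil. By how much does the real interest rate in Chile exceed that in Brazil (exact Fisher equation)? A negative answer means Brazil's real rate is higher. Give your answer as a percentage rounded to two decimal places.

Chile: (1 + 0.0449)/(1 + 0.0106) − 1 = 3.3940%
Brazil: (1 + 0.0760)/(1 + 0.0369) − 1 = 3.7709%
Differential = 3.3940% − 3.7709% = -0.3768% → -0.38%.

-0.38%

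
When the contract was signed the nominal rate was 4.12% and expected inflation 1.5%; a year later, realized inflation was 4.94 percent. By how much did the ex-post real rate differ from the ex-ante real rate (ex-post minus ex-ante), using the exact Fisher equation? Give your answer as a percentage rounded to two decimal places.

Ex-ante: (1 + 0.0412)/(1 + 0.0150) − 1 = 2.5813%
Ex-post: (1 + 0.0412)/(1 + 0.0494) − 1 = -0.7814%
Difference (ex-post − ex-ante) = -3.3627% → -3.36%.

-3.36%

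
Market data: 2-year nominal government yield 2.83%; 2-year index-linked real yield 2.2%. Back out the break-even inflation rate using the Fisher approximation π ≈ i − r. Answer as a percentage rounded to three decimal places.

π ≈ i − r = 2.83% − 2.2% → 0.630%.

0.630%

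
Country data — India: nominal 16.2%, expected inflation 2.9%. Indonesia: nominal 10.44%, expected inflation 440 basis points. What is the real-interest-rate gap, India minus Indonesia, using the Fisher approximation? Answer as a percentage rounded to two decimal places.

7.26%

India: 16.2% − 2.9% = 13.300%
Indonesia: 10.44% − 4.4% = 6.040%
Differential = 7.260% → 7.26%.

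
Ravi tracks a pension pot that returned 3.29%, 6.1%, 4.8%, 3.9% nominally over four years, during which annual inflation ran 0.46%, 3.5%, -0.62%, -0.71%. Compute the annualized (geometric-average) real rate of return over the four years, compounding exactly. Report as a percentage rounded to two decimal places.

3.85%

Compound the nominal returns: 1.0329 × 1.0610 × 1.0480 × 1.0390 = 1.19330234.
Compound inflation: 1.0046 × 1.0350 × 0.9938 × 0.9929 = 1.02597795.
Deflate: 1.19330234 / 1.02597795 = 1.16308770.
Annualized real rate = 1.16308770^(1/4) − 1 = 3.8492% → 3.85%.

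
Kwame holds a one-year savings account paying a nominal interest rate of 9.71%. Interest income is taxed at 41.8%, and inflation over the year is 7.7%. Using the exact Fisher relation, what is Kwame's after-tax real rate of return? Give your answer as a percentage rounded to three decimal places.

-1.902%

After-tax nominal return = 9.71% × (1 − 0.418) = 5.65122%.
1 + r = 1.0565122 / 1.07700 = 0.980977
After-tax real rate = 0.980977 − 1 → -1.902%.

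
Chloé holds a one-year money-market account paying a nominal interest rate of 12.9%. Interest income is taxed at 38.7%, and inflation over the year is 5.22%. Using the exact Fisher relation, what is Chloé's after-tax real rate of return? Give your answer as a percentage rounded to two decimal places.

2.55%

After-tax nominal return = 12.9% × (1 − 0.387) = 7.9077%.
1 + r = 1.079077 / 1.05220 = 1.025544
After-tax real rate = 1.025544 − 1 → 2.55%.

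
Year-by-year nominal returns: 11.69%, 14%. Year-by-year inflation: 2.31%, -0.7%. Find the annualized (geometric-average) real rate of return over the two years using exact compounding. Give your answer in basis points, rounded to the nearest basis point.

Nominal growth factor = 1.1169 × 1.1400 = 1.27326600
Price-level growth factor = 1.0231 × 0.9930 = 1.01593830
Real growth factor = 1.27326600 / 1.01593830 = 1.25329068
Annualized real rate = 1.25329068^(1/2) − 1 = 11.9505% → 1195 basis points.

1195 basis points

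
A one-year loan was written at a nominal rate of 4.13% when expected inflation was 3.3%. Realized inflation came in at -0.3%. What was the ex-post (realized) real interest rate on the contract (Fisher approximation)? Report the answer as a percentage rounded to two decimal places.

4.43%

Ex-post: 4.13% − (-0.3%) = 4.430%
So the realized real rate is 4.43%.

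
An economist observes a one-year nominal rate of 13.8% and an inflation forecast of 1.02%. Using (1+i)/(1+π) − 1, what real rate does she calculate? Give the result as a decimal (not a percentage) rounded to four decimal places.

0.1265

1 + r = 1.13800 / 1.01020 = 1.126510
r = 1.126510 − 1 = 12.6510%, i.e. 0.1265.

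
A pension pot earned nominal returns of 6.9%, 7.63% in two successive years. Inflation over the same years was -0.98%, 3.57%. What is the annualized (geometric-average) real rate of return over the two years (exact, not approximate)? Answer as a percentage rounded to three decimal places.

5.920%

Compound the nominal returns: 1.0690 × 1.0763 = 1.15056470.
Compound inflation: 0.9902 × 1.0357 = 1.02555014.
Deflate: 1.15056470 / 1.02555014 = 1.12190000.
Annualized real rate = 1.12190000^(1/2) − 1 = 5.9198% → 5.920%.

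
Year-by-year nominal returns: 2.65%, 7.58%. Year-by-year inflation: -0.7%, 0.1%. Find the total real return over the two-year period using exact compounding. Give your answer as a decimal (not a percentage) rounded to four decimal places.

Compound the nominal returns: 1.0265 × 1.0758 = 1.104309.
Compound inflation: 0.9930 × 1.0010 = 0.993993.
Deflate: 1.104309 / 0.993993 = 1.110982.
Total real return = 1.110982 − 1 → 0.1110.

0.1110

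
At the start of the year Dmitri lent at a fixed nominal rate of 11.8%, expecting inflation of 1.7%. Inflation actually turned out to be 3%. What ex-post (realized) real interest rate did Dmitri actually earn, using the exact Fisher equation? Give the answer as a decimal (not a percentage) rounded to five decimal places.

Ex-post: (1 + 0.1180)/(1 + 0.0300) − 1 = 8.5437%
So the realized real rate is 0.08544.

0.08544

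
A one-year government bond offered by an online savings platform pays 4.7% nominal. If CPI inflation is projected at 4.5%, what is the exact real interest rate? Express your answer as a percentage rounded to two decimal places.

1 + r = 1.04700 / 1.04500 = 1.001914
r = 1.001914 − 1 = 0.1914%, i.e. 0.19%.

0.19%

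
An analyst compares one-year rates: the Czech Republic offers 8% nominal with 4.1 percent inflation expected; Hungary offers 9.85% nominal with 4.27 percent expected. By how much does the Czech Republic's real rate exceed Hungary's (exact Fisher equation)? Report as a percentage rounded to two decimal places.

The Czech Republic: (1 + 0.0800)/(1 + 0.0410) − 1 = 3.7464%
Hungary: (1 + 0.0985)/(1 + 0.0427) − 1 = 5.3515%
Differential = 3.7464% − 5.3515% = -1.6051% → -1.61%.

-1.61%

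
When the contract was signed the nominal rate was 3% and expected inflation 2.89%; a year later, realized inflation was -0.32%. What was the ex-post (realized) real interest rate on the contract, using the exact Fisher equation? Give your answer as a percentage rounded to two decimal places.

3.33%

Ex-post: (1 + 0.0300)/(1 − 0.0032) − 1 = 3.3307%
So the realized real rate is 3.33%.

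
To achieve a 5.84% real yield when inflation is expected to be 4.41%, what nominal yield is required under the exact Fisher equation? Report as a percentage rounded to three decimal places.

10.508%

(1 + i) = (1 + r)(1 + π) = 1.05840 × 1.04410 = 1.10507544
i = 1.10507544 − 1, so the required nominal rate is 10.508%.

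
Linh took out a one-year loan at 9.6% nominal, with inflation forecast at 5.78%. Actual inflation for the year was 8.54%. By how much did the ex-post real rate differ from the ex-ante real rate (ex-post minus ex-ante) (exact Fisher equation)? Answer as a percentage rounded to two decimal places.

Ex-ante: (1 + 0.0960)/(1 + 0.0578) − 1 = 3.6113%
Ex-post: (1 + 0.0960)/(1 + 0.0854) − 1 = 0.9766%
Difference (ex-post − ex-ante) = -2.6347% → -2.63%.

-2.63%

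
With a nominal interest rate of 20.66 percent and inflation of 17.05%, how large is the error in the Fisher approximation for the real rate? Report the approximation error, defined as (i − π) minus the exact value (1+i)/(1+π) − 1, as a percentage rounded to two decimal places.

0.53%

Approximate: r ≈ 20.660% − 17.050% = 3.6100%
Exact: (1 + 0.2066)/(1 + 0.1705) − 1 = 3.0842%
Error = 3.6100% − 3.0842% = 0.5258% → 0.53%.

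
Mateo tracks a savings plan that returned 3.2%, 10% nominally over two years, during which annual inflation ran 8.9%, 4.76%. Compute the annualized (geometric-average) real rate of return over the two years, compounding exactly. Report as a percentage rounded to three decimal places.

Nominal growth factor = 1.0320 × 1.1000 = 1.13520000
Price-level growth factor = 1.0890 × 1.0476 = 1.14083640
Real growth factor = 1.13520000 / 1.14083640 = 0.99505941
Annualized real rate = 0.99505941^(1/2) − 1 = -0.2473% → -0.247%.

-0.247%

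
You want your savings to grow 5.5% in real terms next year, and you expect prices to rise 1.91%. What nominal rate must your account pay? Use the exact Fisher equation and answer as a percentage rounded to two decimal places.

(1 + i) = (1 + r)(1 + π) = 1.05500 × 1.01910 = 1.0751505
i = 1.0751505 − 1, so the required nominal rate is 7.52%.

7.52%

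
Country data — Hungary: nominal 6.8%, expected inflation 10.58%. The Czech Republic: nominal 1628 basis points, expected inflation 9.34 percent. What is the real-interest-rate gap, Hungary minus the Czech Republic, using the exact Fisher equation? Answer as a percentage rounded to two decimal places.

-9.77%

Hungary: (1 + 0.0680)/(1 + 0.1058) − 1 = -3.4183%
The Czech Republic: (1 + 0.1628)/(1 + 0.0934) − 1 = 6.3472%
Differential = -3.4183% − 6.3472% = -9.7655% → -9.77%.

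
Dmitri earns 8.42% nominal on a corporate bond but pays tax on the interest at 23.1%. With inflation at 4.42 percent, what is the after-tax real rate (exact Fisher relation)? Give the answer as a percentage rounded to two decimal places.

After-tax nominal return = 8.42% × (1 − 0.231) = 6.47498%.
1 + r = 1.0647498 / 1.04420 = 1.019680
After-tax real rate = 1.019680 − 1 → 1.97%.

1.97%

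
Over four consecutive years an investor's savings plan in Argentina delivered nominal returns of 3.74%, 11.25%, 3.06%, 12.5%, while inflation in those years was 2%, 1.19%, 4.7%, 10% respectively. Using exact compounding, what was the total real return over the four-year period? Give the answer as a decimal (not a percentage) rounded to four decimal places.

0.1257

Compound the nominal returns: 1.0374 × 1.1125 × 1.0306 × 1.1250 = 1.338101.
Compound inflation: 1.0200 × 1.0119 × 1.0470 × 1.1000 = 1.188713.
Deflate: 1.338101 / 1.188713 = 1.125672.
Total real return = 1.125672 − 1 → 0.1257.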